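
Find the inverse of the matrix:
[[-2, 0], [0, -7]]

For [[a,b],[c,d]], inverse = (1/det)·[[d,-b],[-c,a]]
det = (-2)(-7) - (0)(0) = 14 - 0 = 14
Inverse = (1/14)·[[-7, 0], [0, -2]]
= [[-1/2, 0], [0, -1/7]]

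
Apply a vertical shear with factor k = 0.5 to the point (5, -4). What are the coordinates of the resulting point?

Shear matrix for vertical shear with factor k = 0.5:
[[1, 0], [0.50, 1]]
Result: (5, -4) → (5, -1.5)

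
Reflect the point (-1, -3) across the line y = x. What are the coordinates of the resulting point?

Reflection across line y = x: (-1, -3) → (-3, -1)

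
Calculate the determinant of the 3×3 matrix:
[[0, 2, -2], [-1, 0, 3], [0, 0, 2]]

Expansion along first row:
det = 0·det([[0,3],[0,2]]) - 2·det([[-1,3],[0,2]]) + -2·det([[-1,0],[0,0]])
    = 0·(0·2 - 3·0) - 2·(-1·2 - 3·0) + -2·(-1·0 - 0·0)
    = 0·0 - 2·-2 + -2·0
    = 0 + 4 + 0 = 4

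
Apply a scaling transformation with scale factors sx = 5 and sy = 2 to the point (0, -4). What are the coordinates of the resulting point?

Scaling matrix:
[[5, 0], [0, 2]]
Result: (0 × 5, -4 × 2) = (0, -8)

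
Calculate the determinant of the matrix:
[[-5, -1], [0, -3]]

For a 2×2 matrix [[a, b], [c, d]], det = ad - bc
det = (-5)(-3) - (-1)(0) = 15 - 0 = 15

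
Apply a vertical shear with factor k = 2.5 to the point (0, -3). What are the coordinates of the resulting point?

Shear matrix for vertical shear with factor k = 2.5:
[[1, 0], [2.50, 1]]
Result: (0, -3) → (0, -3)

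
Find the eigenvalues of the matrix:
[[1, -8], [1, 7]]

Characteristic equation: det(A - λI) = 0
λ² - (trace)λ + (det) = 0
trace = 1 + 7 = 8, det = (1)(7) - (-8)(1) = 15
λ² - (8)λ + (15) = 0
λ = (8 ± √((8)² - 4·(15))) / 2 = (8 ± √4) / 2
Solving: λ = 3, 5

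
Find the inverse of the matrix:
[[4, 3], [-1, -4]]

For [[a,b],[c,d]], inverse = (1/det)·[[d,-b],[-c,a]]
det = (4)(-4) - (3)(-1) = -16 - -3 = -13
Inverse = (1/-13)·[[-4, -3], [1, 4]]
= [[4/13, 3/13], [-1/13, -4/13]]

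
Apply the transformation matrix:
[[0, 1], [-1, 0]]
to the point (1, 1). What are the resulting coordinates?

Matrix multiplication:
[[0, 1], [-1, 0]] × [1, 1]ᵀ
= [(0)(1) + (1)(1), (-1)(1) + (0)(1)]ᵀ
= [1, -1]ᵀ
Result: (1, -1)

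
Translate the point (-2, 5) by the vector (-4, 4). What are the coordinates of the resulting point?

Translation by (-4, 4) (homogeneous matrix [[1, 0, -4], [0, 1, 4], [0, 0, 1]]):
x' = -2 + -4 = -6
y' = 5 + 4 = 9
Result: (-6, 9)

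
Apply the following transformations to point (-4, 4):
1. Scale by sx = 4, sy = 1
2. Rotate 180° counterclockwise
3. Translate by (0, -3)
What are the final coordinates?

Step 1: Scale → (-16, 4)
Step 2: Rotate 180° → (16, -4)
Step 3: Translate → (16, -7)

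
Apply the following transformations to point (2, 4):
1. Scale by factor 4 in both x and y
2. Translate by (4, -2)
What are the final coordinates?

Step 1: Scale (2, 4) by 4 → (8, 16)
Step 2: Translate by (4, -2) → (12, 14)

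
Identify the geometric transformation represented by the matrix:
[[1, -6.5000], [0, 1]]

This matrix represents: horizontal shear with factor -6.5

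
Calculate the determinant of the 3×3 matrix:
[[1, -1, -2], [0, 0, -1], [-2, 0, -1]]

Expansion along first row:
det = 1·det([[0,-1],[0,-1]]) - -1·det([[0,-1],[-2,-1]]) + -2·det([[0,0],[-2,0]])
    = 1·(0·-1 - -1·0) - -1·(0·-1 - -1·-2) + -2·(0·0 - 0·-2)
    = 1·0 - -1·-2 + -2·0
    = 0 + -2 + 0 = -2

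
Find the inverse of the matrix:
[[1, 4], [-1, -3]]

For [[a,b],[c,d]], inverse = (1/det)·[[d,-b],[-c,a]]
det = (1)(-3) - (4)(-1) = -3 - -4 = 1
Inverse = [[-3, -4], [1, 1]]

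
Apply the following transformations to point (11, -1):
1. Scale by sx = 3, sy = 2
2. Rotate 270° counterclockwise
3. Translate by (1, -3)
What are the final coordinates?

Step 1: Scale → (33, -2)
Step 2: Rotate 270° → (-2, -33)
Step 3: Translate → (-1, -36)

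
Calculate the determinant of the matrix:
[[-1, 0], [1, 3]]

For a 2×2 matrix [[a, b], [c, d]], det = ad - bc
det = (-1)(3) - (0)(1) = -3 - 0 = -3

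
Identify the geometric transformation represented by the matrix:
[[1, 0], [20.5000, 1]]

This matrix represents: vertical shear with factor 20.5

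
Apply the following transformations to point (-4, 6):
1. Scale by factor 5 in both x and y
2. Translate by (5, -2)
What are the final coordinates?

Step 1: Scale (-4, 6) by 5 → (-20, 30)
Step 2: Translate by (5, -2) → (-15, 28)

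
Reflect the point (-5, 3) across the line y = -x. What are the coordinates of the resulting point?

Reflection across line y = -x: (-5, 3) → (-3, 5)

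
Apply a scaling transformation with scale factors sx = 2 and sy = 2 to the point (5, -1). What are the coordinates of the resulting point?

Scaling matrix:
[[2, 0], [0, 2]]
Result: (5 × 2, -1 × 2) = (10, -2)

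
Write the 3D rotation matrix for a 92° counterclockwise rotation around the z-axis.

Rotation matrix for counterclockwise 92° around z-axis:
cos(92°) = -0.0349, sin(92°) = 0.9994
Result: [[-0.0349, -0.9994, 0], [0.9994, -0.0349, 0], [0, 0, 1]]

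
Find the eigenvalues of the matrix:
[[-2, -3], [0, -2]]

Characteristic equation: det(A - λI) = 0
λ² - (trace)λ + (det) = 0
trace = -2 + -2 = -4, det = (-2)(-2) - (-3)(0) = 4
λ² - (-4)λ + (4) = 0
λ = (-4 ± √((-4)² - 4·(4))) / 2 = (-4 ± √0) / 2
Solving: λ = -2, -2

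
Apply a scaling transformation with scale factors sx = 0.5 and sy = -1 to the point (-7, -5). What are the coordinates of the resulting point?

Scaling matrix:
[[0.50, 0], [0, -1]]
Result: (-7 × 0.5, -5 × -1) = (-3.5, 5)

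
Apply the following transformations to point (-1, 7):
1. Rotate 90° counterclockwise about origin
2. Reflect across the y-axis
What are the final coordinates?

Step 1: Rotate 90° → (-7, -1)
Step 2: Reflect across y-axis → (7, -1)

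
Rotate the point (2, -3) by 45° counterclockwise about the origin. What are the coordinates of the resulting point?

Rotation matrix for 45°: [[cos 45°, -sin 45°], [sin 45°, cos 45°]] ≈ [[0.707107, -0.707107], [0.707107, 0.707107]]
[[0.707107, -0.707107], [0.707107, 0.707107]] × [2, -3]ᵀ ≈ [3.5355, -0.7071]ᵀ
Result: (3.5355, -0.7071)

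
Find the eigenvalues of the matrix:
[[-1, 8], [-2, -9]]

Characteristic equation: det(A - λI) = 0
λ² - (trace)λ + (det) = 0
trace = -1 + -9 = -10, det = (-1)(-9) - (8)(-2) = 25
λ² - (-10)λ + (25) = 0
λ = (-10 ± √((-10)² - 4·(25))) / 2 = (-10 ± √0) / 2
Solving: λ = -5, -5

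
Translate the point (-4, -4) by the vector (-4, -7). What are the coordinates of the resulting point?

Translation by (-4, -7) (homogeneous matrix [[1, 0, -4], [0, 1, -7], [0, 0, 1]]):
x' = -4 + -4 = -8
y' = -4 + -7 = -11
Result: (-8, -11)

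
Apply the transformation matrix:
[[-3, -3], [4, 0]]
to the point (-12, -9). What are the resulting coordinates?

Matrix multiplication:
[[-3, -3], [4, 0]] × [-12, -9]ᵀ
= [(-3)(-12) + (-3)(-9), (4)(-12) + (0)(-9)]ᵀ
= [63, -48]ᵀ
Result: (63, -48)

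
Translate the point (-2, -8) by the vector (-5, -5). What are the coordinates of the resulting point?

Translation by (-5, -5) (homogeneous matrix [[1, 0, -5], [0, 1, -5], [0, 0, 1]]):
x' = -2 + -5 = -7
y' = -8 + -5 = -13
Result: (-7, -13)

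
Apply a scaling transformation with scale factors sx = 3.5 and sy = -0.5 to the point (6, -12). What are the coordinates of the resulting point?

Scaling matrix:
[[3.50, 0], [0, -0.50]]
Result: (6 × 3.5, -12 × -0.5) = (21, 6)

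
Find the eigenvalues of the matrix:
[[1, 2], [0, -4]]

Characteristic equation: det(A - λI) = 0
λ² - (trace)λ + (det) = 0
trace = 1 + -4 = -3, det = (1)(-4) - (2)(0) = -4
λ² - (-3)λ + (-4) = 0
λ = (-3 ± √((-3)² - 4·(-4))) / 2 = (-3 ± √25) / 2
Solving: λ = -4, 1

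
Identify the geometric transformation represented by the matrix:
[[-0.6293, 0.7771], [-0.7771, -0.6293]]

This matrix represents: rotation by 231° counterclockwise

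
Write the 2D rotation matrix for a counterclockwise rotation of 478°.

Rotation matrix formula: [[cos θ, -sin θ], [sin θ, cos θ]]
For θ = 478°:
cos(478°) = -0.4695
sin(478°) = 0.8829
Result: [[-0.4695, -0.8829], [0.8829, -0.4695]]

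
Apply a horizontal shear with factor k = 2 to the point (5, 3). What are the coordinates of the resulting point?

Shear matrix for horizontal shear with factor k = 2:
[[1, 2], [0, 1]]
Result: (5, 3) → (11, 3)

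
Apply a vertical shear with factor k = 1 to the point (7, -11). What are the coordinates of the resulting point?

Shear matrix for vertical shear with factor k = 1:
[[1, 0], [1, 1]]
Result: (7, -11) → (7, -4)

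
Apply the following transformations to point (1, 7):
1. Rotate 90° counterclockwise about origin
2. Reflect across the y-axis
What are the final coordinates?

Step 1: Rotate 90° → (-7, 1)
Step 2: Reflect across y-axis → (7, 1)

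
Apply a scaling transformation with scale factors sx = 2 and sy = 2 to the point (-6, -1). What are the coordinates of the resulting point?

Scaling matrix:
[[2, 0], [0, 2]]
Result: (-6 × 2, -1 × 2) = (-12, -2)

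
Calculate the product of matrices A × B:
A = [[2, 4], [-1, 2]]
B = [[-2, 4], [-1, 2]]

Matrix multiplication:
C[0][0] = 2×-2 + 4×-1 = -8
C[0][1] = 2×4 + 4×2 = 16
C[1][0] = -1×-2 + 2×-1 = 0
C[1][1] = -1×4 + 2×2 = 0
Result: [[-8, 16], [0, 0]]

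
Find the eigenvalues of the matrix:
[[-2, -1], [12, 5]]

Characteristic equation: det(A - λI) = 0
λ² - (trace)λ + (det) = 0
trace = -2 + 5 = 3, det = (-2)(5) - (-1)(12) = 2
λ² - (3)λ + (2) = 0
λ = (3 ± √((3)² - 4·(2))) / 2 = (3 ± √1) / 2
Solving: λ = 1, 2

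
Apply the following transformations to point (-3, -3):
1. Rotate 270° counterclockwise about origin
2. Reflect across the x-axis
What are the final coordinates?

Step 1: Rotate 270° → (-3, 3)
Step 2: Reflect across x-axis → (-3, -3)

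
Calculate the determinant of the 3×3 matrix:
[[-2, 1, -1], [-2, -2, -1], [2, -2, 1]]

Expansion along first row:
det = -2·det([[-2,-1],[-2,1]]) - 1·det([[-2,-1],[2,1]]) + -1·det([[-2,-2],[2,-2]])
    = -2·(-2·1 - -1·-2) - 1·(-2·1 - -1·2) + -1·(-2·-2 - -2·2)
    = -2·-4 - 1·0 + -1·8
    = 8 + 0 + -8 = 0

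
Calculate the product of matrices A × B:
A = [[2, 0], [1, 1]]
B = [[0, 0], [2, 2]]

Matrix multiplication:
C[0][0] = 2×0 + 0×2 = 0
C[0][1] = 2×0 + 0×2 = 0
C[1][0] = 1×0 + 1×2 = 2
C[1][1] = 1×0 + 1×2 = 2
Result: [[0, 0], [2, 2]]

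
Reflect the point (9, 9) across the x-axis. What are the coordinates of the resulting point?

Reflection across x-axis: (9, 9) → (9, -9)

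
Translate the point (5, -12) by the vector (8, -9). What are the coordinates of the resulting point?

Translation by (8, -9) (homogeneous matrix [[1, 0, 8], [0, 1, -9], [0, 0, 1]]):
x' = 5 + 8 = 13
y' = -12 + -9 = -21
Result: (13, -21)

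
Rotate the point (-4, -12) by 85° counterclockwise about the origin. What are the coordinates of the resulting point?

Rotation matrix for 85°: [[cos 85°, -sin 85°], [sin 85°, cos 85°]] ≈ [[0.087156, -0.996195], [0.996195, 0.087156]]
[[0.087156, -0.996195], [0.996195, 0.087156]] × [-4, -12]ᵀ ≈ [11.6057, -5.0306]ᵀ
Result: (11.6057, -5.0306)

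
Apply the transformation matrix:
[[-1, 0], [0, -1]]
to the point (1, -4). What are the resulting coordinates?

Matrix multiplication:
[[-1, 0], [0, -1]] × [1, -4]ᵀ
= [(-1)(1) + (0)(-4), (0)(1) + (-1)(-4)]ᵀ
= [-1, 4]ᵀ
Result: (-1, 4)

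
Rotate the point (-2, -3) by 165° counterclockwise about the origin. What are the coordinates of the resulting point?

Rotation matrix for 165°: [[cos 165°, -sin 165°], [sin 165°, cos 165°]] ≈ [[-0.965926, -0.258819], [0.258819, -0.965926]]
[[-0.965926, -0.258819], [0.258819, -0.965926]] × [-2, -3]ᵀ ≈ [2.7083, 2.3801]ᵀ
Result: (2.7083, 2.3801)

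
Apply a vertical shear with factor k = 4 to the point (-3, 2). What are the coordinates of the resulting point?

Shear matrix for vertical shear with factor k = 4:
[[1, 0], [4, 1]]
Result: (-3, 2) → (-3, -10)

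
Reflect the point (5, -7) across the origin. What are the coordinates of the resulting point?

Reflection across origin: (5, -7) → (-5, 7)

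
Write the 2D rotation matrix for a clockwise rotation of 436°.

Rotation matrix formula: [[cos θ, -sin θ], [sin θ, cos θ]]
A clockwise rotation by 436° is equivalent to a counterclockwise rotation by -436°.
For θ = -436°:
cos(-436°) = 0.2419
sin(-436°) = -0.9703
Result: [[0.2419, 0.9703], [-0.9703, 0.2419]]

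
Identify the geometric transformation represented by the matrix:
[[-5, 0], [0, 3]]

This matrix represents: non-uniform scaling by sx = -5, sy = 3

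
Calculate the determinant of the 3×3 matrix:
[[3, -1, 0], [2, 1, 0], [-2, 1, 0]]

Expansion along first row:
det = 3·det([[1,0],[1,0]]) - -1·det([[2,0],[-2,0]]) + 0·det([[2,1],[-2,1]])
    = 3·(1·0 - 0·1) - -1·(2·0 - 0·-2) + 0·(2·1 - 1·-2)
    = 3·0 - -1·0 + 0·4
    = 0 + 0 + 0 = 0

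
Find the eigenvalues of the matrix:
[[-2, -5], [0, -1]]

Characteristic equation: det(A - λI) = 0
λ² - (trace)λ + (det) = 0
trace = -2 + -1 = -3, det = (-2)(-1) - (-5)(0) = 2
λ² - (-3)λ + (2) = 0
λ = (-3 ± √((-3)² - 4·(2))) / 2 = (-3 ± √1) / 2
Solving: λ = -2, -1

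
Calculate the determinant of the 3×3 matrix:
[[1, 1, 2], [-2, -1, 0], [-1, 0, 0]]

Expansion along first row:
det = 1·det([[-1,0],[0,0]]) - 1·det([[-2,0],[-1,0]]) + 2·det([[-2,-1],[-1,0]])
    = 1·(-1·0 - 0·0) - 1·(-2·0 - 0·-1) + 2·(-2·0 - -1·-1)
    = 1·0 - 1·0 + 2·-1
    = 0 + 0 + -2 = -2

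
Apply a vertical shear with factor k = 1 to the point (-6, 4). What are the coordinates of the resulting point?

Shear matrix for vertical shear with factor k = 1:
[[1, 0], [1, 1]]
Result: (-6, 4) → (-6, -2)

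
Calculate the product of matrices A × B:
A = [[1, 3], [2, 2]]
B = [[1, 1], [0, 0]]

Matrix multiplication:
C[0][0] = 1×1 + 3×0 = 1
C[0][1] = 1×1 + 3×0 = 1
C[1][0] = 2×1 + 2×0 = 2
C[1][1] = 2×1 + 2×0 = 2
Result: [[1, 1], [2, 2]]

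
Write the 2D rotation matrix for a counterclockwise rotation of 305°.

Rotation matrix formula: [[cos θ, -sin θ], [sin θ, cos θ]]
For θ = 305°:
cos(305°) = 0.5736
sin(305°) = -0.8192
Result: [[0.5736, 0.8192], [-0.8192, 0.5736]]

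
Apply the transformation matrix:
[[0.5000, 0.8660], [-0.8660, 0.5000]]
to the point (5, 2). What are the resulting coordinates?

Matrix multiplication:
[[0.5000, 0.8660], [-0.8660, 0.5000]] × [5, 2]ᵀ
= [(0.5000)(5) + (0.8660)(2), (-0.8660)(5) + (0.5000)(2)]ᵀ
= [4.2320, -3.3300]ᵀ
Result: (4.2320, -3.3300)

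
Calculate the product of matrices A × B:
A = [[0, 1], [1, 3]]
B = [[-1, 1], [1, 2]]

Matrix multiplication:
C[0][0] = 0×-1 + 1×1 = 1
C[0][1] = 0×1 + 1×2 = 2
C[1][0] = 1×-1 + 3×1 = 2
C[1][1] = 1×1 + 3×2 = 7
Result: [[1, 2], [2, 7]]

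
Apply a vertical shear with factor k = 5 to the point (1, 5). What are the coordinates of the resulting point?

Shear matrix for vertical shear with factor k = 5:
[[1, 0], [5, 1]]
Result: (1, 5) → (1, 10)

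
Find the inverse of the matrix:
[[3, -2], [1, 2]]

For [[a,b],[c,d]], inverse = (1/det)·[[d,-b],[-c,a]]
det = (3)(2) - (-2)(1) = 6 - -2 = 8
Inverse = (1/8)·[[2, 2], [-1, 3]]
= [[1/4, 1/4], [-1/8, 3/8]]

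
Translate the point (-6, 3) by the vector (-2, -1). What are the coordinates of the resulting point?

Translation by (-2, -1) (homogeneous matrix [[1, 0, -2], [0, 1, -1], [0, 0, 1]]):
x' = -6 + -2 = -8
y' = 3 + -1 = 2
Result: (-8, 2)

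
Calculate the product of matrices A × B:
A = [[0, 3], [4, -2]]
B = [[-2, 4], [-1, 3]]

Matrix multiplication:
C[0][0] = 0×-2 + 3×-1 = -3
C[0][1] = 0×4 + 3×3 = 9
C[1][0] = 4×-2 + -2×-1 = -6
C[1][1] = 4×4 + -2×3 = 10
Result: [[-3, 9], [-6, 10]]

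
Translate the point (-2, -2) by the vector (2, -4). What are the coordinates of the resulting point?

Translation by (2, -4) (homogeneous matrix [[1, 0, 2], [0, 1, -4], [0, 0, 1]]):
x' = -2 + 2 = 0
y' = -2 + -4 = -6
Result: (0, -6)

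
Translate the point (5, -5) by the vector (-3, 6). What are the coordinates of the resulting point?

Translation by (-3, 6) (homogeneous matrix [[1, 0, -3], [0, 1, 6], [0, 0, 1]]):
x' = 5 + -3 = 2
y' = -5 + 6 = 1
Result: (2, 1)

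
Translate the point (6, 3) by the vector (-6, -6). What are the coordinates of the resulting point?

Translation by (-6, -6) (homogeneous matrix [[1, 0, -6], [0, 1, -6], [0, 0, 1]]):
x' = 6 + -6 = 0
y' = 3 + -6 = -3
Result: (0, -3)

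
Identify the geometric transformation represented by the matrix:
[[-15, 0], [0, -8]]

This matrix represents: non-uniform scaling by sx = -15, sy = -8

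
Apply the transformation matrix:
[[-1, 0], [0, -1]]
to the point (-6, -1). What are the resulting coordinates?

Matrix multiplication:
[[-1, 0], [0, -1]] × [-6, -1]ᵀ
= [(-1)(-6) + (0)(-1), (0)(-6) + (-1)(-1)]ᵀ
= [6, 1]ᵀ
Result: (6, 1)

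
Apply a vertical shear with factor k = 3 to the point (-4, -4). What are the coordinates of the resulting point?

Shear matrix for vertical shear with factor k = 3:
[[1, 0], [3, 1]]
Result: (-4, -4) → (-4, -16)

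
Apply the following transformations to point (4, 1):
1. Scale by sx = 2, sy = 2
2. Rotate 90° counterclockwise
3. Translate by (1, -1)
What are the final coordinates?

Step 1: Scale → (8, 2)
Step 2: Rotate 90° → (-2, 8)
Step 3: Translate → (-1, 7)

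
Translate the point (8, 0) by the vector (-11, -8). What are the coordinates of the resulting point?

Translation by (-11, -8) (homogeneous matrix [[1, 0, -11], [0, 1, -8], [0, 0, 1]]):
x' = 8 + -11 = -3
y' = 0 + -8 = -8
Result: (-3, -8)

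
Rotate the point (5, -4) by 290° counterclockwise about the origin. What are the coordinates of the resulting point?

Rotation matrix for 290°: [[cos 290°, -sin 290°], [sin 290°, cos 290°]] ≈ [[0.342020, 0.939693], [-0.939693, 0.342020]]
[[0.342020, 0.939693], [-0.939693, 0.342020]] × [5, -4]ᵀ ≈ [-2.0487, -6.0665]ᵀ
Result: (-2.0487, -6.0665)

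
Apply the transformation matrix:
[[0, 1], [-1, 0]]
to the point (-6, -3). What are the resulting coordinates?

Matrix multiplication:
[[0, 1], [-1, 0]] × [-6, -3]ᵀ
= [(0)(-6) + (1)(-3), (-1)(-6) + (0)(-3)]ᵀ
= [-3, 6]ᵀ
Result: (-3, 6)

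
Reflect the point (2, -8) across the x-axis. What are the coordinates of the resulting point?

Reflection across x-axis: (2, -8) → (2, 8)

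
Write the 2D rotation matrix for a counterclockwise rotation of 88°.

Rotation matrix formula: [[cos θ, -sin θ], [sin θ, cos θ]]
For θ = 88°:
cos(88°) = 0.0349
sin(88°) = 0.9994
Result: [[0.0349, -0.9994], [0.9994, 0.0349]]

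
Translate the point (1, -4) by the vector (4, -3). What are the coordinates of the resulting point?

Translation by (4, -3) (homogeneous matrix [[1, 0, 4], [0, 1, -3], [0, 0, 1]]):
x' = 1 + 4 = 5
y' = -4 + -3 = -7
Result: (5, -7)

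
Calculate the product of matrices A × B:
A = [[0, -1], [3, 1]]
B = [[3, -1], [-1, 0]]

Matrix multiplication:
C[0][0] = 0×3 + -1×-1 = 1
C[0][1] = 0×-1 + -1×0 = 0
C[1][0] = 3×3 + 1×-1 = 8
C[1][1] = 3×-1 + 1×0 = -3
Result: [[1, 0], [8, -3]]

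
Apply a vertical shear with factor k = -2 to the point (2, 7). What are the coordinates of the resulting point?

Shear matrix for vertical shear with factor k = -2:
[[1, 0], [-2, 1]]
Result: (2, 7) → (2, 3)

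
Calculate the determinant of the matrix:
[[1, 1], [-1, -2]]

For a 2×2 matrix [[a, b], [c, d]], det = ad - bc
det = (1)(-2) - (1)(-1) = -2 - -1 = -1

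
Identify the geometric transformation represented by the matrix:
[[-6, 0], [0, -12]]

This matrix represents: non-uniform scaling by sx = -6, sy = -12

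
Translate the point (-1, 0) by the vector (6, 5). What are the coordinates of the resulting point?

Translation by (6, 5) (homogeneous matrix [[1, 0, 6], [0, 1, 5], [0, 0, 1]]):
x' = -1 + 6 = 5
y' = 0 + 5 = 5
Result: (5, 5)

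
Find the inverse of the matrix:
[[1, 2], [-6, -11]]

For [[a,b],[c,d]], inverse = (1/det)·[[d,-b],[-c,a]]
det = (1)(-11) - (2)(-6) = -11 - -12 = 1
Inverse = [[-11, -2], [6, 1]]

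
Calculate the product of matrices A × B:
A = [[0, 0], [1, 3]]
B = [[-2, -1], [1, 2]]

Matrix multiplication:
C[0][0] = 0×-2 + 0×1 = 0
C[0][1] = 0×-1 + 0×2 = 0
C[1][0] = 1×-2 + 3×1 = 1
C[1][1] = 1×-1 + 3×2 = 5
Result: [[0, 0], [1, 5]]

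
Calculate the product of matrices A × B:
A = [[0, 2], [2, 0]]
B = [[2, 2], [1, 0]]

Matrix multiplication:
C[0][0] = 0×2 + 2×1 = 2
C[0][1] = 0×2 + 2×0 = 0
C[1][0] = 2×2 + 0×1 = 4
C[1][1] = 2×2 + 0×0 = 4
Result: [[2, 0], [4, 4]]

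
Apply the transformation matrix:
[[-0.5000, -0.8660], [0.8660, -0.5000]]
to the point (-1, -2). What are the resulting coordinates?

Matrix multiplication:
[[-0.5000, -0.8660], [0.8660, -0.5000]] × [-1, -2]ᵀ
= [(-0.5000)(-1) + (-0.8660)(-2), (0.8660)(-1) + (-0.5000)(-2)]ᵀ
= [2.2320, 0.1340]ᵀ
Result: (2.2320, 0.1340)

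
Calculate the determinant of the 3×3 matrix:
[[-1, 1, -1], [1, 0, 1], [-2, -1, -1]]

Expansion along first row:
det = -1·det([[0,1],[-1,-1]]) - 1·det([[1,1],[-2,-1]]) + -1·det([[1,0],[-2,-1]])
    = -1·(0·-1 - 1·-1) - 1·(1·-1 - 1·-2) + -1·(1·-1 - 0·-2)
    = -1·1 - 1·1 + -1·-1
    = -1 + -1 + 1 = -1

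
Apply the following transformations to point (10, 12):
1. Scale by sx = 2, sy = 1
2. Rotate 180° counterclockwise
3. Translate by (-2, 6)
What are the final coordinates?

Step 1: Scale → (20, 12)
Step 2: Rotate 180° → (-20, -12)
Step 3: Translate → (-22, -6)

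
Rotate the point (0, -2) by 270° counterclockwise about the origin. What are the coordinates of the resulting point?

Rotation matrix for 270°: [[cos 270°, -sin 270°], [sin 270°, cos 270°]] = [[0, 1], [-1, 0]]
[[0, 1], [-1, 0]] × [0, -2]ᵀ = [-2, 0]ᵀ
Result: (-2, 0)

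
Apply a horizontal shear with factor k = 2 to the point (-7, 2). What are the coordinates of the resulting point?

Shear matrix for horizontal shear with factor k = 2:
[[1, 2], [0, 1]]
Result: (-7, 2) → (-3, 2)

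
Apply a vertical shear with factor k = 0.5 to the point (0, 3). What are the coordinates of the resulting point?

Shear matrix for vertical shear with factor k = 0.5:
[[1, 0], [0.50, 1]]
Result: (0, 3) → (0, 3)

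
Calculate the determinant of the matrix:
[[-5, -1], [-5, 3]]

For a 2×2 matrix [[a, b], [c, d]], det = ad - bc
det = (-5)(3) - (-1)(-5) = -15 - 5 = -20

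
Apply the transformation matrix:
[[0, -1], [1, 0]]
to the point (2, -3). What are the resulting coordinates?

Matrix multiplication:
[[0, -1], [1, 0]] × [2, -3]ᵀ
= [(0)(2) + (-1)(-3), (1)(2) + (0)(-3)]ᵀ
= [3, 2]ᵀ
Result: (3, 2)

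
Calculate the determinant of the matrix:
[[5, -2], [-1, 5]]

For a 2×2 matrix [[a, b], [c, d]], det = ad - bc
det = (5)(5) - (-2)(-1) = 25 - 2 = 23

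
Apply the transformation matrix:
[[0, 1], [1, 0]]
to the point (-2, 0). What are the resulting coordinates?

Matrix multiplication:
[[0, 1], [1, 0]] × [-2, 0]ᵀ
= [(0)(-2) + (1)(0), (1)(-2) + (0)(0)]ᵀ
= [0, -2]ᵀ
Result: (0, -2)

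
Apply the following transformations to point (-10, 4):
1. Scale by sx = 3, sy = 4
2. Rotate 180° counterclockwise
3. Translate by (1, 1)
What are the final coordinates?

Step 1: Scale → (-30, 16)
Step 2: Rotate 180° → (30, -16)
Step 3: Translate → (31, -15)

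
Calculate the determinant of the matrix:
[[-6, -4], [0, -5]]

For a 2×2 matrix [[a, b], [c, d]], det = ad - bc
det = (-6)(-5) - (-4)(0) = 30 - 0 = 30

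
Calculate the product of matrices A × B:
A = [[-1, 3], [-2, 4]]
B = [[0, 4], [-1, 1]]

Matrix multiplication:
C[0][0] = -1×0 + 3×-1 = -3
C[0][1] = -1×4 + 3×1 = -1
C[1][0] = -2×0 + 4×-1 = -4
C[1][1] = -2×4 + 4×1 = -4
Result: [[-3, -1], [-4, -4]]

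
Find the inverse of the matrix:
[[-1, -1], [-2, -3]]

For [[a,b],[c,d]], inverse = (1/det)·[[d,-b],[-c,a]]
det = (-1)(-3) - (-1)(-2) = 3 - 2 = 1
Inverse = [[-3, 1], [2, -1]]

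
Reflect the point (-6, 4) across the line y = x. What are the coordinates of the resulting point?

Reflection across line y = x: (-6, 4) → (4, -6)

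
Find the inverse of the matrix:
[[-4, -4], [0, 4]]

For [[a,b],[c,d]], inverse = (1/det)·[[d,-b],[-c,a]]
det = (-4)(4) - (-4)(0) = -16 - 0 = -16
Inverse = (1/-16)·[[4, 4], [0, -4]]
= [[-1/4, -1/4], [0, 1/4]]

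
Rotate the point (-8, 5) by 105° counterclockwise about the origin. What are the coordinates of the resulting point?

Rotation matrix for 105°: [[cos 105°, -sin 105°], [sin 105°, cos 105°]] ≈ [[-0.258819, -0.965926], [0.965926, -0.258819]]
[[-0.258819, -0.965926], [0.965926, -0.258819]] × [-8, 5]ᵀ ≈ [-2.7591, -9.0215]ᵀ
Result: (-2.7591, -9.0215)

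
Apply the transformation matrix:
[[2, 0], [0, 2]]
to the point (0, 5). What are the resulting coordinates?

Matrix multiplication:
[[2, 0], [0, 2]] × [0, 5]ᵀ
= [(2)(0) + (0)(5), (0)(0) + (2)(5)]ᵀ
= [0, 10]ᵀ
Result: (0, 10)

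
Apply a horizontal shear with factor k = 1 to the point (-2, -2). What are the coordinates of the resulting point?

Shear matrix for horizontal shear with factor k = 1:
[[1, 1], [0, 1]]
Result: (-2, -2) → (-4, -2)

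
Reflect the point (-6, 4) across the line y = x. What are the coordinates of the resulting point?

Reflection across line y = x: (-6, 4) → (4, -6)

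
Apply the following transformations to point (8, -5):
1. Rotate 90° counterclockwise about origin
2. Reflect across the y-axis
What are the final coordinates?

Step 1: Rotate 90° → (5, 8)
Step 2: Reflect across y-axis → (-5, 8)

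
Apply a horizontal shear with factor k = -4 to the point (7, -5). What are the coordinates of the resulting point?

Shear matrix for horizontal shear with factor k = -4:
[[1, -4], [0, 1]]
Result: (7, -5) → (27, -5)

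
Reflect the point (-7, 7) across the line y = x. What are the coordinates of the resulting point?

Reflection across line y = x: (-7, 7) → (7, -7)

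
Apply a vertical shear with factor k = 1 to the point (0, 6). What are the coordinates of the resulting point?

Shear matrix for vertical shear with factor k = 1:
[[1, 0], [1, 1]]
Result: (0, 6) → (0, 6)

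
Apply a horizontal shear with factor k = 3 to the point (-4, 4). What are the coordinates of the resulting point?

Shear matrix for horizontal shear with factor k = 3:
[[1, 3], [0, 1]]
Result: (-4, 4) → (8, 4)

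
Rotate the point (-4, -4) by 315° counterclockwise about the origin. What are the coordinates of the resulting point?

Rotation matrix for 315°: [[cos 315°, -sin 315°], [sin 315°, cos 315°]] ≈ [[0.707107, 0.707107], [-0.707107, 0.707107]]
[[0.707107, 0.707107], [-0.707107, 0.707107]] × [-4, -4]ᵀ ≈ [-5.6569, 0]ᵀ
Result: (-5.6569, 0)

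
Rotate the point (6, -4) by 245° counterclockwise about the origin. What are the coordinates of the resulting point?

Rotation matrix for 245°: [[cos 245°, -sin 245°], [sin 245°, cos 245°]] ≈ [[-0.422618, 0.906308], [-0.906308, -0.422618]]
[[-0.422618, 0.906308], [-0.906308, -0.422618]] × [6, -4]ᵀ ≈ [-6.1609, -3.7474]ᵀ
Result: (-6.1609, -3.7474)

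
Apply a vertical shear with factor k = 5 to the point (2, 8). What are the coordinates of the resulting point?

Shear matrix for vertical shear with factor k = 5:
[[1, 0], [5, 1]]
Result: (2, 8) → (2, 18)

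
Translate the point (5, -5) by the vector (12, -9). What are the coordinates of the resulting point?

Translation by (12, -9) (homogeneous matrix [[1, 0, 12], [0, 1, -9], [0, 0, 1]]):
x' = 5 + 12 = 17
y' = -5 + -9 = -14
Result: (17, -14)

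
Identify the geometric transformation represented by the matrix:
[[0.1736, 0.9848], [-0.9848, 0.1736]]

This matrix represents: rotation by 280° counterclockwise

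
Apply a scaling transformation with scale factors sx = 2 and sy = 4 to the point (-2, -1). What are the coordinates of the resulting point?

Scaling matrix:
[[2, 0], [0, 4]]
Result: (-2 × 2, -1 × 4) = (-4, -4)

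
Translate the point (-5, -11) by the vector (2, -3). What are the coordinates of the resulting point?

Translation by (2, -3) (homogeneous matrix [[1, 0, 2], [0, 1, -3], [0, 0, 1]]):
x' = -5 + 2 = -3
y' = -11 + -3 = -14
Result: (-3, -14)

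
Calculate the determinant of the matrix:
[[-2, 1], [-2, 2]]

For a 2×2 matrix [[a, b], [c, d]], det = ad - bc
det = (-2)(2) - (1)(-2) = -4 - -2 = -2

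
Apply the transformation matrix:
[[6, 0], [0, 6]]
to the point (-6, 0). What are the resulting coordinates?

Matrix multiplication:
[[6, 0], [0, 6]] × [-6, 0]ᵀ
= [(6)(-6) + (0)(0), (0)(-6) + (6)(0)]ᵀ
= [-36, 0]ᵀ
Result: (-36, 0)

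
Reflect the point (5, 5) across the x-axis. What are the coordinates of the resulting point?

Reflection across x-axis: (5, 5) → (5, -5)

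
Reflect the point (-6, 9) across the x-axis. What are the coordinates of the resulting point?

Reflection across x-axis: (-6, 9) → (-6, -9)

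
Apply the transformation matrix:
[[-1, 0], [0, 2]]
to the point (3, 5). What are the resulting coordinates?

Matrix multiplication:
[[-1, 0], [0, 2]] × [3, 5]ᵀ
= [(-1)(3) + (0)(5), (0)(3) + (2)(5)]ᵀ
= [-3, 10]ᵀ
Result: (-3, 10)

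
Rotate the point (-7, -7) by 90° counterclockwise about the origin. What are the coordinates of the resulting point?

Rotation matrix for 90°: [[cos 90°, -sin 90°], [sin 90°, cos 90°]] = [[0, -1], [1, 0]]
[[0, -1], [1, 0]] × [-7, -7]ᵀ = [7, -7]ᵀ
Result: (7, -7)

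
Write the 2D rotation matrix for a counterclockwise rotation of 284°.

Rotation matrix formula: [[cos θ, -sin θ], [sin θ, cos θ]]
For θ = 284°:
cos(284°) = 0.2419
sin(284°) = -0.9703
Result: [[0.2419, 0.9703], [-0.9703, 0.2419]]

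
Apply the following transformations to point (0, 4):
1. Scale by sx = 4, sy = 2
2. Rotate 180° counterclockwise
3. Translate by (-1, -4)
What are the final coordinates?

Step 1: Scale → (0, 8)
Step 2: Rotate 180° → (0, -8)
Step 3: Translate → (-1, -12)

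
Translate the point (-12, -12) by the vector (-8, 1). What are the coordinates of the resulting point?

Translation by (-8, 1) (homogeneous matrix [[1, 0, -8], [0, 1, 1], [0, 0, 1]]):
x' = -12 + -8 = -20
y' = -12 + 1 = -11
Result: (-20, -11)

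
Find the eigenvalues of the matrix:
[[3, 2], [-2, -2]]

Characteristic equation: det(A - λI) = 0
λ² - (trace)λ + (det) = 0
trace = 3 + -2 = 1, det = (3)(-2) - (2)(-2) = -2
λ² - (1)λ + (-2) = 0
λ = (1 ± √((1)² - 4·(-2))) / 2 = (1 ± √9) / 2
Solving: λ = -1, 2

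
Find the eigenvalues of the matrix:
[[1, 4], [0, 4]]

Characteristic equation: det(A - λI) = 0
λ² - (trace)λ + (det) = 0
trace = 1 + 4 = 5, det = (1)(4) - (4)(0) = 4
λ² - (5)λ + (4) = 0
λ = (5 ± √((5)² - 4·(4))) / 2 = (5 ± √9) / 2
Solving: λ = 1, 4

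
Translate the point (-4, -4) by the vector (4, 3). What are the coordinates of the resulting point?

Translation by (4, 3) (homogeneous matrix [[1, 0, 4], [0, 1, 3], [0, 0, 1]]):
x' = -4 + 4 = 0
y' = -4 + 3 = -1
Result: (0, -1)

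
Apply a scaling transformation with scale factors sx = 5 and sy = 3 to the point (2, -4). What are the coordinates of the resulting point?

Scaling matrix:
[[5, 0], [0, 3]]
Result: (2 × 5, -4 × 3) = (10, -12)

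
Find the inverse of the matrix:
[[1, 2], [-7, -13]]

For [[a,b],[c,d]], inverse = (1/det)·[[d,-b],[-c,a]]
det = (1)(-13) - (2)(-7) = -13 - -14 = 1
Inverse = [[-13, -2], [7, 1]]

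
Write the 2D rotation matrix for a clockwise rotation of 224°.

Rotation matrix formula: [[cos θ, -sin θ], [sin θ, cos θ]]
A clockwise rotation by 224° is equivalent to a counterclockwise rotation by -224°.
For θ = -224°:
cos(-224°) = -0.7193
sin(-224°) = 0.6947
Result: [[-0.7193, -0.6947], [0.6947, -0.7193]]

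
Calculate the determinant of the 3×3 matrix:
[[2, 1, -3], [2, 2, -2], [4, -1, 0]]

Expansion along first row:
det = 2·det([[2,-2],[-1,0]]) - 1·det([[2,-2],[4,0]]) + -3·det([[2,2],[4,-1]])
    = 2·(2·0 - -2·-1) - 1·(2·0 - -2·4) + -3·(2·-1 - 2·4)
    = 2·-2 - 1·8 + -3·-10
    = -4 + -8 + 30 = 18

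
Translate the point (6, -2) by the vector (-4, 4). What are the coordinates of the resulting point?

Translation by (-4, 4) (homogeneous matrix [[1, 0, -4], [0, 1, 4], [0, 0, 1]]):
x' = 6 + -4 = 2
y' = -2 + 4 = 2
Result: (2, 2)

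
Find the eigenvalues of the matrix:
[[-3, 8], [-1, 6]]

Characteristic equation: det(A - λI) = 0
λ² - (trace)λ + (det) = 0
trace = -3 + 6 = 3, det = (-3)(6) - (8)(-1) = -10
λ² - (3)λ + (-10) = 0
λ = (3 ± √((3)² - 4·(-10))) / 2 = (3 ± √49) / 2
Solving: λ = -2, 5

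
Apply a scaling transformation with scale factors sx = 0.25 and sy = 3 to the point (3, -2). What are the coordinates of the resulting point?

Scaling matrix:
[[0.25, 0], [0, 3]]
Result: (3 × 0.25, -2 × 3) = (0.75, -6)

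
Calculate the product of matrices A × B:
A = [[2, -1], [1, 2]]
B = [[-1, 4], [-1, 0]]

Matrix multiplication:
C[0][0] = 2×-1 + -1×-1 = -1
C[0][1] = 2×4 + -1×0 = 8
C[1][0] = 1×-1 + 2×-1 = -3
C[1][1] = 1×4 + 2×0 = 4
Result: [[-1, 8], [-3, 4]]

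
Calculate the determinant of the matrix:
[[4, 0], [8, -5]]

For a 2×2 matrix [[a, b], [c, d]], det = ad - bc
det = (4)(-5) - (0)(8) = -20 - 0 = -20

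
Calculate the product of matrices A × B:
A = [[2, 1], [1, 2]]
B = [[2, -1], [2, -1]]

Matrix multiplication:
C[0][0] = 2×2 + 1×2 = 6
C[0][1] = 2×-1 + 1×-1 = -3
C[1][0] = 1×2 + 2×2 = 6
C[1][1] = 1×-1 + 2×-1 = -3
Result: [[6, -3], [6, -3]]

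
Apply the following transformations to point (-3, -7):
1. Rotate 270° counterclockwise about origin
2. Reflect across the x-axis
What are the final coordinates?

Step 1: Rotate 270° → (-7, 3)
Step 2: Reflect across x-axis → (-7, -3)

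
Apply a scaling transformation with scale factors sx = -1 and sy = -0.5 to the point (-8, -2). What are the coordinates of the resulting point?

Scaling matrix:
[[-1, 0], [0, -0.50]]
Result: (-8 × -1, -2 × -0.5) = (8, 1)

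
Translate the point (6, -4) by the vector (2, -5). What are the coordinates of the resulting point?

Translation by (2, -5) (homogeneous matrix [[1, 0, 2], [0, 1, -5], [0, 0, 1]]):
x' = 6 + 2 = 8
y' = -4 + -5 = -9
Result: (8, -9)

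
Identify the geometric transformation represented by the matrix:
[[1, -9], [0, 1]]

This matrix represents: horizontal shear with factor -9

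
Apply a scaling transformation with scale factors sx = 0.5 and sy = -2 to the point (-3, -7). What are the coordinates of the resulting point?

Scaling matrix:
[[0.50, 0], [0, -2]]
Result: (-3 × 0.5, -7 × -2) = (-1.5, 14)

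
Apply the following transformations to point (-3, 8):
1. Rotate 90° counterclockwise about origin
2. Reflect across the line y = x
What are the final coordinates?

Step 1: Rotate 90° → (-8, -3)
Step 2: Reflect across line y = x → (-3, -8)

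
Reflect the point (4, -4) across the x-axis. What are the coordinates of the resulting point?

Reflection across x-axis: (4, -4) → (4, 4)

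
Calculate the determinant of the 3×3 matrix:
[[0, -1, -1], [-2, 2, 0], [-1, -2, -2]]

Expansion along first row:
det = 0·det([[2,0],[-2,-2]]) - -1·det([[-2,0],[-1,-2]]) + -1·det([[-2,2],[-1,-2]])
    = 0·(2·-2 - 0·-2) - -1·(-2·-2 - 0·-1) + -1·(-2·-2 - 2·-1)
    = 0·-4 - -1·4 + -1·6
    = 0 + 4 + -6 = -2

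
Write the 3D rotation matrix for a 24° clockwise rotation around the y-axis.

Rotation matrix for clockwise 24° around y-axis:
A clockwise rotation by 24° is a counterclockwise rotation by -24°.
cos(-24°) = 0.9135, sin(-24°) = -0.4067
Result: [[0.9135, 0, -0.4067], [0, 1, 0], [0.4067, 0, 0.9135]]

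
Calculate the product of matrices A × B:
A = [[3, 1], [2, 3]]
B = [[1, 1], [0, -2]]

Matrix multiplication:
C[0][0] = 3×1 + 1×0 = 3
C[0][1] = 3×1 + 1×-2 = 1
C[1][0] = 2×1 + 3×0 = 2
C[1][1] = 2×1 + 3×-2 = -4
Result: [[3, 1], [2, -4]]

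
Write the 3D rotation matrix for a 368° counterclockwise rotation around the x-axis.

Rotation matrix for counterclockwise 368° around x-axis:
cos(368°) = 0.9903, sin(368°) = 0.1392
Result: [[1, 0, 0], [0, 0.9903, -0.1392], [0, 0.1392, 0.9903]]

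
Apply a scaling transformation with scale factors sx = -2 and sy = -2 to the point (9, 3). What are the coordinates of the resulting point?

Scaling matrix:
[[-2, 0], [0, -2]]
Result: (9 × -2, 3 × -2) = (-18, -6)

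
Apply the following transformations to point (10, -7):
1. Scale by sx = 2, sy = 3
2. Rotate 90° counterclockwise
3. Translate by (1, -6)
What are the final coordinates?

Step 1: Scale → (20, -21)
Step 2: Rotate 90° → (21, 20)
Step 3: Translate → (22, 14)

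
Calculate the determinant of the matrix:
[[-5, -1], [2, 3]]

For a 2×2 matrix [[a, b], [c, d]], det = ad - bc
det = (-5)(3) - (-1)(2) = -15 - -2 = -13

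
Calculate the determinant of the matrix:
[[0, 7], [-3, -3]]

For a 2×2 matrix [[a, b], [c, d]], det = ad - bc
det = (0)(-3) - (7)(-3) = 0 - -21 = 21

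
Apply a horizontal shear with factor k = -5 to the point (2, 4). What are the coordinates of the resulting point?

Shear matrix for horizontal shear with factor k = -5:
[[1, -5], [0, 1]]
Result: (2, 4) → (-18, 4)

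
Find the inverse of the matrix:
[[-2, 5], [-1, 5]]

For [[a,b],[c,d]], inverse = (1/det)·[[d,-b],[-c,a]]
det = (-2)(5) - (5)(-1) = -10 - -5 = -5
Inverse = (1/-5)·[[5, -5], [1, -2]]
= [[-1, 1], [-1/5, 2/5]]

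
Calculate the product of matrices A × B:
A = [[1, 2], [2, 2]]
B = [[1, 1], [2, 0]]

Matrix multiplication:
C[0][0] = 1×1 + 2×2 = 5
C[0][1] = 1×1 + 2×0 = 1
C[1][0] = 2×1 + 2×2 = 6
C[1][1] = 2×1 + 2×0 = 2
Result: [[5, 1], [6, 2]]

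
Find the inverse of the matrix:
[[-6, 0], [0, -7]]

For [[a,b],[c,d]], inverse = (1/det)·[[d,-b],[-c,a]]
det = (-6)(-7) - (0)(0) = 42 - 0 = 42
Inverse = (1/42)·[[-7, 0], [0, -6]]
= [[-1/6, 0], [0, -1/7]]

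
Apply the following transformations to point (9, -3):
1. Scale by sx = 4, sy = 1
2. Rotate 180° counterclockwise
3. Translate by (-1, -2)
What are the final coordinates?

Step 1: Scale → (36, -3)
Step 2: Rotate 180° → (-36, 3)
Step 3: Translate → (-37, 1)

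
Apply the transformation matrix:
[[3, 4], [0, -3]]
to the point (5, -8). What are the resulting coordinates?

Matrix multiplication:
[[3, 4], [0, -3]] × [5, -8]ᵀ
= [(3)(5) + (4)(-8), (0)(5) + (-3)(-8)]ᵀ
= [-17, 24]ᵀ
Result: (-17, 24)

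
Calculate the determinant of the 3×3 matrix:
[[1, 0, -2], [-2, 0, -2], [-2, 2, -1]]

Expansion along first row:
det = 1·det([[0,-2],[2,-1]]) - 0·det([[-2,-2],[-2,-1]]) + -2·det([[-2,0],[-2,2]])
    = 1·(0·-1 - -2·2) - 0·(-2·-1 - -2·-2) + -2·(-2·2 - 0·-2)
    = 1·4 - 0·-2 + -2·-4
    = 4 + 0 + 8 = 12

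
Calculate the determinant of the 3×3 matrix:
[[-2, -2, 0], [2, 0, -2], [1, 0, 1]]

Expansion along first row:
det = -2·det([[0,-2],[0,1]]) - -2·det([[2,-2],[1,1]]) + 0·det([[2,0],[1,0]])
    = -2·(0·1 - -2·0) - -2·(2·1 - -2·1) + 0·(2·0 - 0·1)
    = -2·0 - -2·4 + 0·0
    = 0 + 8 + 0 = 8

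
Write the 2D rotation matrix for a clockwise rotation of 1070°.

Rotation matrix formula: [[cos θ, -sin θ], [sin θ, cos θ]]
A clockwise rotation by 1070° is equivalent to a counterclockwise rotation by -1070°.
For θ = -1070°:
cos(-1070°) = 0.9848
sin(-1070°) = 0.1736
Result: [[0.9848, -0.1736], [0.1736, 0.9848]]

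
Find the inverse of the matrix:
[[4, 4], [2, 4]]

For [[a,b],[c,d]], inverse = (1/det)·[[d,-b],[-c,a]]
det = (4)(4) - (4)(2) = 16 - 8 = 8
Inverse = (1/8)·[[4, -4], [-2, 4]]
= [[1/2, -1/2], [-1/4, 1/2]]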